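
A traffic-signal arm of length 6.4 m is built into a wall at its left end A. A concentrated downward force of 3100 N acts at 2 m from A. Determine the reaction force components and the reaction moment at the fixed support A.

ΣF_x = 0: A_x = 0.
ΣF_y = 0: A_y − 3100 = 0 → A_y = 3100 N.
ΣM about A: M_A − 3100·2 = 0 → M_A = 6200 N·m.

A_x = 0, A_y = 3100 N, M_A = 6200 N·m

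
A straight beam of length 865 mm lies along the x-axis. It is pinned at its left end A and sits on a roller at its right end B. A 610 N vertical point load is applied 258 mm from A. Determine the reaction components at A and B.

A_x = 0, A_y = 428.1 N, B_y = 181.9 N

ΣM about A: B_y·865 − 610·258 = 0 → B_y = 157380/865 = 181.942 ≈ 181.9 N.
ΣF_y = 0: A_y + 181.942 − 610 = 0 → A_y = 428.1 N.
ΣF_x = 0: no horizontal applied forces, so A_x = 0.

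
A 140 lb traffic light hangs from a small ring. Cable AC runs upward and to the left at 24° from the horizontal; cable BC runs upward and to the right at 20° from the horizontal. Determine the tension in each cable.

ΣF_x = 0: −T_AC·cos24° + T_BC·cos20° = 0 → T_BC = 0.972175·T_AC.
ΣF_y = 0: T_AC·sin24° + T_BC·sin20° = 140.
Substitute: T_AC·(0.406737 + 0.972175·0.34202) = 140 → T_AC = 189.384 ≈ 189.4 lb.
Then T_BC = 0.972175 × 189.384 = 184.1 lb.

T_AC = 189.4 lb, T_BC = 184.1 lb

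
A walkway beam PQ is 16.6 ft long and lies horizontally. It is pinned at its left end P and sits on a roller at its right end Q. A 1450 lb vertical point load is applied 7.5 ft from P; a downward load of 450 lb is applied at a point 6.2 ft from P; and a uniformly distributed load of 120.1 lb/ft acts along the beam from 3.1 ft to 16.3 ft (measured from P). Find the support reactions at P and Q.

P_x = 0, P_y = 1736 lb, Q_y = 1750 lb

Resultant of the distributed load: 120.1 × 13.2 = 1585.32 lb at 9.7 ft from P.
Moments about P: Q_y·16.6 − 1450·7.5 − 450·6.2 − (120.1·13.2)·9.7 = 0 → Q_y = 29042.604/16.6 = 1749.55 ≈ 1750 lb.
ΣF_y = 0: P_y + 1749.55 − 1450 − 450 − 120.1·13.2 = 0 → P_y = 1736 lb.
ΣF_x = 0: no horizontal applied forces, so P_x = 0.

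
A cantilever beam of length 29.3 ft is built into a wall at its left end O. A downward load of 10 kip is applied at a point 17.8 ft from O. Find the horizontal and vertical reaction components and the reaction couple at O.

ΣF_x = 0: O_x = 0.
ΣF_y = 0: O_y − 10 = 0 → O_y = 10.00 kip.
ΣM about O: M_O − 10·17.8 = 0 → M_O = 178.0 kip·ft.

O_x = 0, O_y = 10.00 kip, M_O = 178.0 kip·ft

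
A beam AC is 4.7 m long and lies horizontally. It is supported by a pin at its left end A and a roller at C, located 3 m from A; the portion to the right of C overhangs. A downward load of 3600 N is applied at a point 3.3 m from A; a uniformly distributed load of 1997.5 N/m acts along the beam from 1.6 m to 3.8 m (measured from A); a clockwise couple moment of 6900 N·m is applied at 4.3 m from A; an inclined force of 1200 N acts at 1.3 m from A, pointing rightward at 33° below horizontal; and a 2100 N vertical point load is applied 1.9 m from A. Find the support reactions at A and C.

Resultant of the distributed load: 1997.5 × 2.2 = 4394.5 N at 2.7 m from A.
Moments about A: C_y·3 − 3600·3.3 − (1997.5·2.2)·2.7 − 6900 − 1200·sin33°·1.3 − 2100·1.9 = 0 → C_y = 35484.8/3 = 11828.3 ≈ 11830 N.
ΣF_y = 0: A_y + 11828.3 − 3600 − 1997.5·2.2 − 1200·sin33° − 2100 = 0 → A_y = -1080 N.
ΣF_x = 0: A_x + 1200·cos33° = 0 → A_x = -1006 N.

A_x = -1006 N, A_y = -1080 N, C_y = 11830 N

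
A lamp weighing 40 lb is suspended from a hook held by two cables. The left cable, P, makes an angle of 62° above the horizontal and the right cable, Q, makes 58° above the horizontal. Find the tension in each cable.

ΣF_x = 0: −T_P·cos62° + T_Q·cos58° = 0 → T_Q = 0.88593·T_P.
ΣF_y = 0: T_P·sin62° + T_Q·sin58° = 40.
Substitute: T_P·(0.882948 + 0.88593·0.848048) = 40 → T_P = 24.4759 ≈ 24.48 lb.
Then T_Q = 0.88593 × 24.4759 = 21.68 lb.

T_P = 24.48 lb, T_Q = 21.68 lb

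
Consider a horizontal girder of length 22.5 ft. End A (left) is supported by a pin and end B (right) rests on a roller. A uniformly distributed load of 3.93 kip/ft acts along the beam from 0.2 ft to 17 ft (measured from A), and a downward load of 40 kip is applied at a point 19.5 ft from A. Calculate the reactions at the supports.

A_x = 0, A_y = 46.12 kip, B_y = 59.90 kip

Resultant of the distributed load: 3.93 × 16.8 = 66.024 kip at 8.6 ft from A.
Taking moments about A: B_y·22.5 − (3.93·16.8)·8.6 − 40·19.5 = 0 → B_y = 1347.8064/22.5 = 59.9025 ≈ 59.90 kip.
ΣF_y = 0: A_y + 59.9025 − 3.93·16.8 − 40 = 0 → A_y = 46.12 kip.
ΣF_x = 0: no horizontal applied forces, so A_x = 0.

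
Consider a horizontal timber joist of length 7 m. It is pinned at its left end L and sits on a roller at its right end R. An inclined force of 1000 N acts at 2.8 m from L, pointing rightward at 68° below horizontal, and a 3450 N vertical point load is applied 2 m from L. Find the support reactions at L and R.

ΣM about L: R_y·7 − 1000·sin68°·2.8 − 3450·2 = 0 → R_y = 9496.11/7 = 1356.59 ≈ 1357 N.
ΣF_y = 0: L_y + 1356.59 − 1000·sin68° − 3450 = 0 → L_y = 3021 N.
ΣF_x = 0: L_x + 1000·cos68° = 0 → L_x = -374.6 N.

L_x = -374.6 N, L_y = 3021 N, R_y = 1357 N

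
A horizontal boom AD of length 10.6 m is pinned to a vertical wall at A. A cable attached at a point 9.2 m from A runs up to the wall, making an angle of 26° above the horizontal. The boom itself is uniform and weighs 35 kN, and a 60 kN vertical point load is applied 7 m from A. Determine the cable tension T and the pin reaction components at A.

ΣM about A: T·sin26°·9.2 − 35·5.3 − 60·7 = 0 → T = 605.5/(9.2·0.438371) = 150.136 ≈ 150.1 kN.
ΣF_x = 0: A_x − T·cos26° = 0 → A_x = 150.136 × 0.898794 = 134.9 kN.
ΣF_y = 0: A_y + T·sin26° − 35 − 60 = 0 → A_y = 95 − 150.136 × 0.438371 = 29.18 kN.

T = 150.1 kN, A_x = 134.9 kN, A_y = 29.18 kN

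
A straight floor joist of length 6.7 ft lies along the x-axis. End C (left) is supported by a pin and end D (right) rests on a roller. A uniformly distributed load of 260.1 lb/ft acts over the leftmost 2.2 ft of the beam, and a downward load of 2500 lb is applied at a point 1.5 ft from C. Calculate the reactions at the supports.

Resultant of the distributed load: 260.1 × 2.2 = 572.22 lb at 1.1 ft from C.
Taking moments about C: D_y·6.7 − (260.1·2.2)·1.1 − 2500·1.5 = 0 → D_y = 4379.442/6.7 = 653.648 ≈ 653.6 lb.
ΣF_y = 0: C_y + 653.648 − 260.1·2.2 − 2500 = 0 → C_y = 2419 lb.
ΣF_x = 0: no horizontal applied forces, so C_x = 0.

C_x = 0, C_y = 2419 lb, D_y = 653.6 lb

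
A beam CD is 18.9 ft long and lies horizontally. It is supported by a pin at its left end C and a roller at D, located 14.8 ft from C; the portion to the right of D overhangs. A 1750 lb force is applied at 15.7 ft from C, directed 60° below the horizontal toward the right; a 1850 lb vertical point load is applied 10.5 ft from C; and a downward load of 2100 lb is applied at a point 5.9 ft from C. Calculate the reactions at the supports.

Taking moments about C: D_y·14.8 − 1750·sin60°·15.7 − 1850·10.5 − 2100·5.9 = 0 → D_y = 55609/14.8 = 3757.36 ≈ 3757 lb.
ΣF_y = 0: C_y + 3757.36 − 1750·sin60° − 1850 − 2100 = 0 → C_y = 1708 lb.
ΣF_x = 0: C_x + 1750·cos60° = 0 → C_x = -875.0 lb.

C_x = -875.0 lb, C_y = 1708 lb, D_y = 3757 lb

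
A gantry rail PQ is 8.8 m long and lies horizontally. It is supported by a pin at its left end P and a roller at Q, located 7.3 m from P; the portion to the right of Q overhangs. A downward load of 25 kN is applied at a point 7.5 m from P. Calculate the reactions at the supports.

P_x = 0, P_y = -0.6849 kN, Q_y = 25.68 kN

Moments about P: Q_y·7.3 − 25·7.5 = 0 → Q_y = 187.5/7.3 = 25.6849 ≈ 25.68 kN.
ΣF_y = 0: P_y + 25.6849 − 25 = 0 → P_y = -0.6849 kN.
ΣF_x = 0: no horizontal applied forces, so P_x = 0.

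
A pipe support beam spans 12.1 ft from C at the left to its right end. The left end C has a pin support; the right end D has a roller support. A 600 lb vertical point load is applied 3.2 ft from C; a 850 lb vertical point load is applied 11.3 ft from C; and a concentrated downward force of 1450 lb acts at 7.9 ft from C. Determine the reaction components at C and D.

ΣM about C: D_y·12.1 − 600·3.2 − 850·11.3 − 1450·7.9 = 0 → D_y = 22980/12.1 = 1899.17 ≈ 1899 lb.
ΣF_y = 0: C_y + 1899.17 − 600 − 850 − 1450 = 0 → C_y = 1001 lb.
ΣF_x = 0: no horizontal applied forces, so C_x = 0.

C_x = 0, C_y = 1001 lb, D_y = 1899 lb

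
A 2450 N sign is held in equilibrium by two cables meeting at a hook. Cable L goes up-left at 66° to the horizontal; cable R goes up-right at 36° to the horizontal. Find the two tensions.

T_L = 2026 N, T_R = 1019 N

ΣF_x = 0: −T_L·cos66° + T_R·cos36° = 0 → T_R = 0.502754·T_L.
ΣF_y = 0: T_L·sin66° + T_R·sin36° = 2450.
Substitute: T_L·(0.913545 + 0.502754·0.587785) = 2450 → T_L = 2026.37 ≈ 2026 N.
Then T_R = 0.502754 × 2026.37 = 1019 N.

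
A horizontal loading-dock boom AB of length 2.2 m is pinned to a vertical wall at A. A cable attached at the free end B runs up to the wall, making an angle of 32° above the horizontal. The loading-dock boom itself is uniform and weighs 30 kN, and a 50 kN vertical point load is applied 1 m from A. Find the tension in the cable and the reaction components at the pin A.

ΣM about A: T·sin32°·2.2 − 30·1.1 − 50·1 = 0 → T = 83/(2.2·0.529919) = 71.1944 ≈ 71.19 kN.
ΣF_x = 0: A_x − T·cos32° = 0 → A_x = 71.1944 × 0.848048 = 60.38 kN.
ΣF_y = 0: A_y + T·sin32° − 30 − 50 = 0 → A_y = 80 − 71.1944 × 0.529919 = 42.27 kN.

T = 71.19 kN, A_x = 60.38 kN, A_y = 42.27 kN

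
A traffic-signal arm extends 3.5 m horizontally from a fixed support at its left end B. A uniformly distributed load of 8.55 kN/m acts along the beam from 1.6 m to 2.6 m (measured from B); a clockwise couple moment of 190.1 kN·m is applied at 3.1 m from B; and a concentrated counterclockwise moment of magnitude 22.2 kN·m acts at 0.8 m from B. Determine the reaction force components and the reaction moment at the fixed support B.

Resultant of the distributed load: 8.55 × 1 = 8.55 kN at 2.1 m from B.
ΣF_x = 0: B_x = 0.
ΣF_y = 0: B_y − 8.55·1 = 0 → B_y = 8.550 kN.
ΣM about B: M_B − (8.55·1)·2.1 − 190.1 + 22.2 = 0 → M_B = 185.9 kN·m.

B_x = 0, B_y = 8.550 kN, M_B = 185.9 kN·m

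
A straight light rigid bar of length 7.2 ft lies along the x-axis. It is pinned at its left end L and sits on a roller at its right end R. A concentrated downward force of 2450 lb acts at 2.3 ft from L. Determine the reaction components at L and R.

Moments about L: R_y·7.2 − 2450·2.3 = 0 → R_y = 5635/7.2 = 782.639 ≈ 782.6 lb.
ΣF_y = 0: L_y + 782.639 − 2450 = 0 → L_y = 1667 lb.
ΣF_x = 0: no horizontal applied forces, so L_x = 0.

L_x = 0, L_y = 1667 lb, R_y = 782.6 lb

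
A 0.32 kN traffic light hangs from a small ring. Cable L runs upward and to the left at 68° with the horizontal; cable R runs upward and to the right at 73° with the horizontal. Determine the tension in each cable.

ΣF_x = 0: −T_L·cos68° + T_R·cos73° = 0 → T_R = 1.28127·T_L.
ΣF_y = 0: T_L·sin68° + T_R·sin73° = 0.32.
Substitute: T_L·(0.927184 + 1.28127·0.956305) = 0.32 → T_L = 0.148666 ≈ 0.1487 kN.
Then T_R = 1.28127 × 0.148666 = 0.1905 kN.

T_L = 0.1487 kN, T_R = 0.1905 kN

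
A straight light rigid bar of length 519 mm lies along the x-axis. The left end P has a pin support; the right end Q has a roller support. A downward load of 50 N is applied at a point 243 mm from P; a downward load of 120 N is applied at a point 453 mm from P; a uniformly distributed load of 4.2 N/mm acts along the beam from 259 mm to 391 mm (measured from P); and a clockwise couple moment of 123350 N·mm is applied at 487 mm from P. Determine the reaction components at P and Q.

Resultant of the distributed load: 4.2 × 132 = 554.4 N at 325 mm from P.
Taking moments about P: Q_y·519 − 50·243 − 120·453 − (4.2·132)·325 − 123350 = 0 → Q_y = 370040/519 = 712.987 ≈ 713.0 N.
ΣF_y = 0: P_y + 712.987 − 50 − 120 − 4.2·132 = 0 → P_y = 11.41 N.
ΣF_x = 0: no horizontal applied forces, so P_x = 0.

P_x = 0, P_y = 11.41 N, Q_y = 713.0 N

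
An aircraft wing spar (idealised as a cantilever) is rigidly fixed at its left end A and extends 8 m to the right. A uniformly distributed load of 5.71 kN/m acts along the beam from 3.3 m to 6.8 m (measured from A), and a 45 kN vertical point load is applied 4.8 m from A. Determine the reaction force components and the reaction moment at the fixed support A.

Resultant of the distributed load: 5.71 × 3.5 = 19.985 kN at 5.05 m from A.
ΣF_x = 0: A_x = 0.
ΣF_y = 0: A_y − 5.71·3.5 − 45 = 0 → A_y = 64.98 kN.
ΣM about A: M_A − (5.71·3.5)·5.05 − 45·4.8 = 0 → M_A = 316.9 kN·m.

A_x = 0, A_y = 64.98 kN, M_A = 316.9 kN·m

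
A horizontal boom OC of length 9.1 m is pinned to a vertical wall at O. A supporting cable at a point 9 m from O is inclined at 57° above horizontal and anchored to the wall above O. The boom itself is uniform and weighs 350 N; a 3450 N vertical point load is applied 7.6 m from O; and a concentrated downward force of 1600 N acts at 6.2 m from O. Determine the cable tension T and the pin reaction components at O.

T = 4999 N, O_x = 2723 N, O_y = 1208 N

ΣM about O: T·sin57°·9 − 350·4.55 − 3450·7.6 − 1600·6.2 = 0 → T = 37732.5/(9·0.838671) = 4998.98 ≈ 4999 N.
ΣF_x = 0: O_x − T·cos57° = 0 → O_x = 4998.98 × 0.544639 = 2723 N.
ΣF_y = 0: O_y + T·sin57° − 350 − 3450 − 1600 = 0 → O_y = 5400 − 4998.98 × 0.838671 = 1208 N.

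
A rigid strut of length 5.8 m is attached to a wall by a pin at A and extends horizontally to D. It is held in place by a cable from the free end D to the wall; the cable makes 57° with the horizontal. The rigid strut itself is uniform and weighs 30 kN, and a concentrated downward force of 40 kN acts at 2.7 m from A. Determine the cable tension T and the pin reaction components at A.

T = 40.09 kN, A_x = 21.83 kN, A_y = 36.38 kN

ΣM about A: T·sin57°·5.8 − 30·2.9 − 40·2.7 = 0 → T = 195/(5.8·0.838671) = 40.0881 ≈ 40.09 kN.
ΣF_x = 0: A_x − T·cos57° = 0 → A_x = 40.0881 × 0.544639 = 21.83 kN.
ΣF_y = 0: A_y + T·sin57° − 30 − 40 = 0 → A_y = 70 − 40.0881 × 0.838671 = 36.38 kN.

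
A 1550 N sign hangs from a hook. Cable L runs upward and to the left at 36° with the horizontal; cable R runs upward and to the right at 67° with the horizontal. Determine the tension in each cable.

T_L = 621.6 N, T_R = 1287 N

ΣF_x = 0: −T_L·cos36° + T_R·cos67° = 0 → T_R = 2.07052·T_L.
ΣF_y = 0: T_L·sin36° + T_R·sin67° = 1550.
Substitute: T_L·(0.587785 + 2.07052·0.920505) = 1550 → T_L = 621.564 ≈ 621.6 N.
Then T_R = 2.07052 × 621.564 = 1287 N.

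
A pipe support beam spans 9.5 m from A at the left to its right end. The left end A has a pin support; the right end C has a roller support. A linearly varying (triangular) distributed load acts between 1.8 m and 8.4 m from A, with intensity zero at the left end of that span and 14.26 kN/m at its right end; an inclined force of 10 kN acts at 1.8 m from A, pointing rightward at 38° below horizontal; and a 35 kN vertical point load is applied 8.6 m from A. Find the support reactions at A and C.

A_x = -7.880 kN, A_y = 24.65 kN, C_y = 63.56 kN

Resultant of the triangular load: ½ × 14.26 × 6.6 = 47.058 kN, acting at 6.2 m from A (one-third of the span from the peak).
Taking moments about A: C_y·9.5 − (½·14.26·6.6)·6.2 − 10·sin38°·1.8 − 35·8.6 = 0 → C_y = 603.842/9.5 = 63.5623 ≈ 63.56 kN.
ΣF_y = 0: A_y + 63.5623 − ½·14.26·6.6 − 10·sin38° − 35 = 0 → A_y = 24.65 kN.
ΣF_x = 0: A_x + 10·cos38° = 0 → A_x = -7.880 kN.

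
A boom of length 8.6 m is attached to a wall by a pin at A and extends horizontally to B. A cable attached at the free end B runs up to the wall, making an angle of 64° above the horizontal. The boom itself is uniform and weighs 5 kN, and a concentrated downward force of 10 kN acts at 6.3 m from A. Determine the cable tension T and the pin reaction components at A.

T = 10.93 kN, A_x = 4.792 kN, A_y = 5.174 kN

ΣM about A: T·sin64°·8.6 − 5·4.3 − 10·6.3 = 0 → T = 84.5/(8.6·0.898794) = 10.932 ≈ 10.93 kN.
ΣF_x = 0: A_x − T·cos64° = 0 → A_x = 10.932 × 0.438371 = 4.792 kN.
ΣF_y = 0: A_y + T·sin64° − 5 − 10 = 0 → A_y = 15 − 10.932 × 0.898794 = 5.174 kN.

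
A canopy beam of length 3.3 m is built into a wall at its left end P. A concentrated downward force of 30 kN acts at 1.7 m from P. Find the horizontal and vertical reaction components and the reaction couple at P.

P_x = 0, P_y = 30.00 kN, M_P = 51.00 kN·m

ΣF_x = 0: P_x = 0.
ΣF_y = 0: P_y − 30 = 0 → P_y = 30.00 kN.
ΣM about P: M_P − 30·1.7 = 0 → M_P = 51.00 kN·m.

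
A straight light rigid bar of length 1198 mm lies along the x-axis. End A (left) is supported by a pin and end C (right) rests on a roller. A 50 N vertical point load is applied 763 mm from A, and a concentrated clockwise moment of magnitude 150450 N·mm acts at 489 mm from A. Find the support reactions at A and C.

A_x = 0, A_y = -107.4 N, C_y = 157.4 N

Taking moments about A: C_y·1198 − 50·763 − 150450 = 0 → C_y = 188600/1198 = 157.429 ≈ 157.4 N.
ΣF_y = 0: A_y + 157.429 − 50 = 0 → A_y = -107.4 N.
ΣF_x = 0: no horizontal applied forces, so A_x = 0.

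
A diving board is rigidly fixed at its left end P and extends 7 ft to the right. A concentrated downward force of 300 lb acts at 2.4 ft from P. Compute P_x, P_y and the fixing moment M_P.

ΣF_x = 0: P_x = 0.
ΣF_y = 0: P_y − 300 = 0 → P_y = 300.0 lb.
ΣM about P: M_P − 300·2.4 = 0 → M_P = 720.0 lb·ft.

P_x = 0, P_y = 300.0 lb, M_P = 720.0 lb·ft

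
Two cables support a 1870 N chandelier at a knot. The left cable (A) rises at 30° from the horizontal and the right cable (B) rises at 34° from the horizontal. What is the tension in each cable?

T_A = 1725 N, T_B = 1802 N

ΣF_x = 0: −T_A·cos30° + T_B·cos34° = 0 → T_B = 1.04462·T_A.
ΣF_y = 0: T_A·sin30° + T_B·sin34° = 1870.
Substitute: T_A·(0.5 + 1.04462·0.559193) = 1870 → T_A = 1724.86 ≈ 1725 N.
Then T_B = 1.04462 × 1724.86 = 1802 N.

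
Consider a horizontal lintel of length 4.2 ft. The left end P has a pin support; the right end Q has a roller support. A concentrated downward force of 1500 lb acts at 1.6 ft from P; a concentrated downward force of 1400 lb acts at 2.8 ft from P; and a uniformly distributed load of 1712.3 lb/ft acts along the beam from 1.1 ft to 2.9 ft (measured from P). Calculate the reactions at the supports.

Resultant of the distributed load: 1712.3 × 1.8 = 3082.14 lb at 2 ft from P.
ΣM about P: Q_y·4.2 − 1500·1.6 − 1400·2.8 − (1712.3·1.8)·2 = 0 → Q_y = 12484.28/4.2 = 2972.45 ≈ 2972 lb.
ΣF_y = 0: P_y + 2972.45 − 1500 − 1400 − 1712.3·1.8 = 0 → P_y = 3010 lb.
ΣF_x = 0: no horizontal applied forces, so P_x = 0.

P_x = 0, P_y = 3010 lb, Q_y = 2972 lb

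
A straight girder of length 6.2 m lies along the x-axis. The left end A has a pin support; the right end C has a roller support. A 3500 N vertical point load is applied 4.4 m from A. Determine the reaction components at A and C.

ΣM about A: C_y·6.2 − 3500·4.4 = 0 → C_y = 15400/6.2 = 2483.87 ≈ 2484 N.
ΣF_y = 0: A_y + 2483.87 − 3500 = 0 → A_y = 1016 N.
ΣF_x = 0: no horizontal applied forces, so A_x = 0.

A_x = 0, A_y = 1016 N, C_y = 2484 N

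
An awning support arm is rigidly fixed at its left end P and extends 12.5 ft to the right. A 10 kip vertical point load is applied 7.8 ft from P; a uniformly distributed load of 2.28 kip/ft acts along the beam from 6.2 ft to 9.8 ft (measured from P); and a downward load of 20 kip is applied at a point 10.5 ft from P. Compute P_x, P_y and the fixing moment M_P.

Resultant of the distributed load: 2.28 × 3.6 = 8.208 kip at 8 ft from P.
ΣF_x = 0: P_x = 0.
ΣF_y = 0: P_y − 10 − 2.28·3.6 − 20 = 0 → P_y = 38.21 kip.
ΣM about P: M_P − 10·7.8 − (2.28·3.6)·8 − 20·10.5 = 0 → M_P = 353.7 kip·ft.

P_x = 0, P_y = 38.21 kip, M_P = 353.7 kip·ft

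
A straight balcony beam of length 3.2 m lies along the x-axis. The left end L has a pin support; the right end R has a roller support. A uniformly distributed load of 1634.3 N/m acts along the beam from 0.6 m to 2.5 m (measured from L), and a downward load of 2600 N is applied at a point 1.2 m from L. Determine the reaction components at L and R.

L_x = 0, L_y = 3226 N, R_y = 2479 N

Resultant of the distributed load: 1634.3 × 1.9 = 3105.17 N at 1.55 m from L.
ΣM about L: R_y·3.2 − (1634.3·1.9)·1.55 − 2600·1.2 = 0 → R_y = 7933.0135/3.2 = 2479.07 ≈ 2479 N.
ΣF_y = 0: L_y + 2479.07 − 1634.3·1.9 − 2600 = 0 → L_y = 3226 N.
ΣF_x = 0: no horizontal applied forces, so L_x = 0.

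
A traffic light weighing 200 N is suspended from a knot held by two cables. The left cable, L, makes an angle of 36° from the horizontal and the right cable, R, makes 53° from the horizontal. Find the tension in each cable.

T_L = 120.4 N, T_R = 161.8 N

ΣF_x = 0: −T_L·cos36° + T_R·cos53° = 0 → T_R = 1.3443·T_L.
ΣF_y = 0: T_L·sin36° + T_R·sin53° = 200.
Substitute: T_L·(0.587785 + 1.3443·0.798636) = 200 → T_L = 120.381 ≈ 120.4 N.
Then T_R = 1.3443 × 120.381 = 161.8 N.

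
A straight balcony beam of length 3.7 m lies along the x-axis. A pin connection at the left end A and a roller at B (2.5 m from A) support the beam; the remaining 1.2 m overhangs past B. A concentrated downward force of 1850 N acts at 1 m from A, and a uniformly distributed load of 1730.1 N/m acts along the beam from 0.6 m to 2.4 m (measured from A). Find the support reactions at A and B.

Resultant of the distributed load: 1730.1 × 1.8 = 3114.18 N at 1.5 m from A.
ΣM about A: B_y·2.5 − 1850·1 − (1730.1·1.8)·1.5 = 0 → B_y = 6521.27/2.5 = 2608.51 ≈ 2609 N.
ΣF_y = 0: A_y + 2608.51 − 1850 − 1730.1·1.8 = 0 → A_y = 2356 N.
ΣF_x = 0: no horizontal applied forces, so A_x = 0.

A_x = 0, A_y = 2356 N, B_y = 2609 N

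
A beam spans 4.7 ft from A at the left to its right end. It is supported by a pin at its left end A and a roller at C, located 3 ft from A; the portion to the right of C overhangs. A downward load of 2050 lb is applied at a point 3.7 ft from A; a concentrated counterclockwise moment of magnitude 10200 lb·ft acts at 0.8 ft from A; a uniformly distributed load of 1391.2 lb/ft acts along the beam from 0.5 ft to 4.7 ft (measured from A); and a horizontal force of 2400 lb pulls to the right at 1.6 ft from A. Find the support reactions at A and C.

Resultant of the distributed load: 1391.2 × 4.2 = 5843.04 lb at 2.6 ft from A.
ΣM about A: C_y·3 − 2050·3.7 + 10200 − (1391.2·4.2)·2.6 = 0 → C_y = 12576.904/3 = 4192.3 ≈ 4192 lb.
ΣF_y = 0: A_y + 4192.3 − 2050 − 1391.2·4.2 = 0 → A_y = 3701 lb.
ΣF_x = 0: A_x + 2400 = 0 → A_x = -2400 lb.

A_x = -2400 lb, A_y = 3701 lb, C_y = 4192 lb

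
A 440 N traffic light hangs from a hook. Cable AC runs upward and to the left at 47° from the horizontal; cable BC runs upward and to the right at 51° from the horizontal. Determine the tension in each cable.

ΣF_x = 0: −T_AC·cos47° + T_BC·cos51° = 0 → T_BC = 1.08371·T_AC.
ΣF_y = 0: T_AC·sin47° + T_BC·sin51° = 440.
Substitute: T_AC·(0.731354 + 1.08371·0.777146) = 440 → T_AC = 279.622 ≈ 279.6 N.
Then T_BC = 1.08371 × 279.622 = 303.0 N.

T_AC = 279.6 N, T_BC = 303.0 N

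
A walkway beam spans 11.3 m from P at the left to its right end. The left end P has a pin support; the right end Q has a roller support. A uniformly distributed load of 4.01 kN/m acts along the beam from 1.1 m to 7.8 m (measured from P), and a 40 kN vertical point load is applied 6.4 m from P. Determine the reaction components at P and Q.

P_x = 0, P_y = 33.63 kN, Q_y = 33.24 kN

Resultant of the distributed load: 4.01 × 6.7 = 26.867 kN at 4.45 m from P.
Taking moments about P: Q_y·11.3 − (4.01·6.7)·4.45 − 40·6.4 = 0 → Q_y = 375.55815/11.3 = 33.2352 ≈ 33.24 kN.
ΣF_y = 0: P_y + 33.2352 − 4.01·6.7 − 40 = 0 → P_y = 33.63 kN.
ΣF_x = 0: no horizontal applied forces, so P_x = 0.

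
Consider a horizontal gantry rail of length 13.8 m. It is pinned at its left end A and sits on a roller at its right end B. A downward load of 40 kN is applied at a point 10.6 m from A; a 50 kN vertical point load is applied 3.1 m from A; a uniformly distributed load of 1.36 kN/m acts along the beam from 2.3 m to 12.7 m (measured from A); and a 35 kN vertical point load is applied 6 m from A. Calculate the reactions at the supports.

Resultant of the distributed load: 1.36 × 10.4 = 14.144 kN at 7.5 m from A.
Taking moments about A: B_y·13.8 − 40·10.6 − 50·3.1 − (1.36·10.4)·7.5 − 35·6 = 0 → B_y = 895.08/13.8 = 64.8609 ≈ 64.86 kN.
ΣF_y = 0: A_y + 64.8609 − 40 − 50 − 1.36·10.4 − 35 = 0 → A_y = 74.28 kN.
ΣF_x = 0: no horizontal applied forces, so A_x = 0.

A_x = 0, A_y = 74.28 kN, B_y = 64.86 kN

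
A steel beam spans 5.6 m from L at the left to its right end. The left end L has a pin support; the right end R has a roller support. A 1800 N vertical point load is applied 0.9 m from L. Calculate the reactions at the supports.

L_x = 0, L_y = 1511 N, R_y = 289.3 N

Moments about L: R_y·5.6 − 1800·0.9 = 0 → R_y = 1620/5.6 = 289.286 ≈ 289.3 N.
ΣF_y = 0: L_y + 289.286 − 1800 = 0 → L_y = 1511 N.
ΣF_x = 0: no horizontal applied forces, so L_x = 0.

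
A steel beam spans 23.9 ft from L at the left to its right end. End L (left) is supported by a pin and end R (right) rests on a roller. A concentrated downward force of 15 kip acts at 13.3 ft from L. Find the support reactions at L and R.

ΣM about L: R_y·23.9 − 15·13.3 = 0 → R_y = 199.5/23.9 = 8.34728 ≈ 8.347 kip.
ΣF_y = 0: L_y + 8.34728 − 15 = 0 → L_y = 6.653 kip.
ΣF_x = 0: no horizontal applied forces, so L_x = 0.

L_x = 0, L_y = 6.653 kip, R_y = 8.347 kip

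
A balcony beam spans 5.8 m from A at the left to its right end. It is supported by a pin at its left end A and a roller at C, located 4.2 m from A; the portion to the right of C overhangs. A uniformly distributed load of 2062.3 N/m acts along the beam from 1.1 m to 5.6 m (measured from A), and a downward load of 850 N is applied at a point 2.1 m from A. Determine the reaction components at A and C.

Resultant of the distributed load: 2062.3 × 4.5 = 9280.35 N at 3.35 m from A.
Moments about A: C_y·4.2 − (2062.3·4.5)·3.35 − 850·2.1 = 0 → C_y = 32874.1725/4.2 = 7827.18 ≈ 7827 N.
ΣF_y = 0: A_y + 7827.18 − 2062.3·4.5 − 850 = 0 → A_y = 2303 N.
ΣF_x = 0: no horizontal applied forces, so A_x = 0.

A_x = 0, A_y = 2303 N, C_y = 7827 N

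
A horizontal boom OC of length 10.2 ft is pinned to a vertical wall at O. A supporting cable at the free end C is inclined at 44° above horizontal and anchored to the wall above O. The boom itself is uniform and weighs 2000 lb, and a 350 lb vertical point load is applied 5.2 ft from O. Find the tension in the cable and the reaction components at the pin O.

T = 1696 lb, O_x = 1220 lb, O_y = 1172 lb

ΣM about O: T·sin44°·10.2 − 2000·5.1 − 350·5.2 = 0 → T = 12020/(10.2·0.694658) = 1696.42 ≈ 1696 lb.
ΣF_x = 0: O_x − T·cos44° = 0 → O_x = 1696.42 × 0.71934 = 1220 lb.
ΣF_y = 0: O_y + T·sin44° − 2000 − 350 = 0 → O_y = 2350 − 1696.42 × 0.694658 = 1172 lb.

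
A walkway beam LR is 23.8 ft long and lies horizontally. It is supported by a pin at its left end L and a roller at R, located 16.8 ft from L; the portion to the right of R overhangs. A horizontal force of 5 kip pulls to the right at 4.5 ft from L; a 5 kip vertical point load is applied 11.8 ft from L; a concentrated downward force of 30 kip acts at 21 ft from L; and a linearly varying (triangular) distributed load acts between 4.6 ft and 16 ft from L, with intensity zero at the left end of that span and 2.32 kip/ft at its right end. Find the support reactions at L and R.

L_x = -5.000 kip, L_y = -2.391 kip, R_y = 50.62 kip

Resultant of the triangular load: ½ × 2.32 × 11.4 = 13.224 kip, acting at 12.2 ft from L (one-third of the span from the peak).
ΣM about L: R_y·16.8 − 5·11.8 − 30·21 − (½·2.32·11.4)·12.2 = 0 → R_y = 850.3328/16.8 = 50.615 ≈ 50.62 kip.
ΣF_y = 0: L_y + 50.615 − 5 − 30 − ½·2.32·11.4 = 0 → L_y = -2.391 kip.
ΣF_x = 0: L_x + 5 = 0 → L_x = -5.000 kip.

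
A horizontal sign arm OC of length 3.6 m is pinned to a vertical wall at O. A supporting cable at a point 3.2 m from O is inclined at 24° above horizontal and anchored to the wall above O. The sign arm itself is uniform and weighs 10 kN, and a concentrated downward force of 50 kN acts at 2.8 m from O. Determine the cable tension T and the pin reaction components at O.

ΣM about O: T·sin24°·3.2 − 10·1.8 − 50·2.8 = 0 → T = 158/(3.2·0.406737) = 121.393 ≈ 121.4 kN.
ΣF_x = 0: O_x − T·cos24° = 0 → O_x = 121.393 × 0.913545 = 110.9 kN.
ΣF_y = 0: O_y + T·sin24° − 10 − 50 = 0 → O_y = 60 − 121.393 × 0.406737 = 10.62 kN.

T = 121.4 kN, O_x = 110.9 kN, O_y = 10.62 kN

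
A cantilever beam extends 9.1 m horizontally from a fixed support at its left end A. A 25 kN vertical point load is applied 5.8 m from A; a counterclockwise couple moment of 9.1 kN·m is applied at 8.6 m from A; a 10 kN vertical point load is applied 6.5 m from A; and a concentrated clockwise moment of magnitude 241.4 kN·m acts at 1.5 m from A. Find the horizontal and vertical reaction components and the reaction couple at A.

A_x = 0, A_y = 35.00 kN, M_A = 442.3 kN·m

ΣF_x = 0: A_x = 0.
ΣF_y = 0: A_y − 25 − 10 = 0 → A_y = 35.00 kN.
ΣM about A: M_A − 25·5.8 + 9.1 − 10·6.5 − 241.4 = 0 → M_A = 442.3 kN·m.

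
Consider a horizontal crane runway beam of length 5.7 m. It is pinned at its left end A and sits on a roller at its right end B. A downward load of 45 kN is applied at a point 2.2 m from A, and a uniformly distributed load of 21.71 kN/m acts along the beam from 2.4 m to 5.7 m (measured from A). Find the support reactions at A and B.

A_x = 0, A_y = 48.37 kN, B_y = 68.27 kN

Resultant of the distributed load: 21.71 × 3.3 = 71.643 kN at 4.05 m from A.
ΣM about A: B_y·5.7 − 45·2.2 − (21.71·3.3)·4.05 = 0 → B_y = 389.15415/5.7 = 68.2727 ≈ 68.27 kN.
ΣF_y = 0: A_y + 68.2727 − 45 − 21.71·3.3 = 0 → A_y = 48.37 kN.
ΣF_x = 0: no horizontal applied forces, so A_x = 0.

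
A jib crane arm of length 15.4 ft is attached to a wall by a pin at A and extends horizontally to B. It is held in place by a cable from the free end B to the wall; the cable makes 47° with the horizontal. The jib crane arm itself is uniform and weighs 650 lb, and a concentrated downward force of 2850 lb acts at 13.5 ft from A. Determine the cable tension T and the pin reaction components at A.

T = 3860 lb, A_x = 2633 lb, A_y = 676.6 lb

ΣM about A: T·sin47°·15.4 − 650·7.7 − 2850·13.5 = 0 → T = 43480/(15.4·0.731354) = 3860.48 ≈ 3860 lb.
ΣF_x = 0: A_x − T·cos47° = 0 → A_x = 3860.48 × 0.681998 = 2633 lb.
ΣF_y = 0: A_y + T·sin47° − 650 − 2850 = 0 → A_y = 3500 − 3860.48 × 0.731354 = 676.6 lb.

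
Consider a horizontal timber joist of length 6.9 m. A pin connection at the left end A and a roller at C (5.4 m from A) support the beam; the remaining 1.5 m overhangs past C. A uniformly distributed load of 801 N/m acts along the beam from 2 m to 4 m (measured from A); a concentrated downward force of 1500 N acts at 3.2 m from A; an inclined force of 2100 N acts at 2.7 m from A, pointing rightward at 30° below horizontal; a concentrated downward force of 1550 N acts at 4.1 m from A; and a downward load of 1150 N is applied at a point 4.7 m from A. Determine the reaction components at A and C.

Resultant of the distributed load: 801 × 2 = 1602 N at 3 m from A.
Moments about A: C_y·5.4 − (801·2)·3 − 1500·3.2 − 2100·sin30°·2.7 − 1550·4.1 − 1150·4.7 = 0 → C_y = 24201/5.4 = 4481.67 ≈ 4482 N.
ΣF_y = 0: A_y + 4481.67 − 801·2 − 1500 − 2100·sin30° − 1550 − 1150 = 0 → A_y = 2370 N.
ΣF_x = 0: A_x + 2100·cos30° = 0 → A_x = -1819 N.

A_x = -1819 N, A_y = 2370 N, C_y = 4482 N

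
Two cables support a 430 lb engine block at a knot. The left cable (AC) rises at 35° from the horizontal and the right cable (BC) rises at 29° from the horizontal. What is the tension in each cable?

ΣF_x = 0: −T_AC·cos35° + T_BC·cos29° = 0 → T_BC = 0.936581·T_AC.
ΣF_y = 0: T_AC·sin35° + T_BC·sin29° = 430.
Substitute: T_AC·(0.573576 + 0.936581·0.48481) = 430 → T_AC = 418.435 ≈ 418.4 lb.
Then T_BC = 0.936581 × 418.435 = 391.9 lb.

T_AC = 418.4 lb, T_BC = 391.9 lb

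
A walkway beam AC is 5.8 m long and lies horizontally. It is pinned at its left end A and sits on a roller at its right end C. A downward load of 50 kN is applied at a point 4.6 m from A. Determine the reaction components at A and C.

ΣM about A: C_y·5.8 − 50·4.6 = 0 → C_y = 230/5.8 = 39.6552 ≈ 39.66 kN.
ΣF_y = 0: A_y + 39.6552 − 50 = 0 → A_y = 10.34 kN.
ΣF_x = 0: no horizontal applied forces, so A_x = 0.

A_x = 0, A_y = 10.34 kN, C_y = 39.66 kN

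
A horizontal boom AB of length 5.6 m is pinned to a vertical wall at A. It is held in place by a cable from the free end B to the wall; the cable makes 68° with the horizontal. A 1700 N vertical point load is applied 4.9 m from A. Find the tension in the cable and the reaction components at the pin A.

T = 1604 N, A_x = 601.0 N, A_y = 212.5 N

ΣM about A: T·sin68°·5.6 − 1700·4.9 = 0 → T = 8330/(5.6·0.927184) = 1604.32 ≈ 1604 N.
ΣF_x = 0: A_x − T·cos68° = 0 → A_x = 1604.32 × 0.374607 = 601.0 N.
ΣF_y = 0: A_y + T·sin68° − 1700 = 0 → A_y = 1700 − 1604.32 × 0.927184 = 212.5 N.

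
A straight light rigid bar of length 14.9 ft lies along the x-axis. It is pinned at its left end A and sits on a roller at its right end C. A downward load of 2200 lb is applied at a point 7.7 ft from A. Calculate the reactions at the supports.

Taking moments about A: C_y·14.9 − 2200·7.7 = 0 → C_y = 16940/14.9 = 1136.91 ≈ 1137 lb.
ΣF_y = 0: A_y + 1136.91 − 2200 = 0 → A_y = 1063 lb.
ΣF_x = 0: no horizontal applied forces, so A_x = 0.

A_x = 0, A_y = 1063 lb, C_y = 1137 lb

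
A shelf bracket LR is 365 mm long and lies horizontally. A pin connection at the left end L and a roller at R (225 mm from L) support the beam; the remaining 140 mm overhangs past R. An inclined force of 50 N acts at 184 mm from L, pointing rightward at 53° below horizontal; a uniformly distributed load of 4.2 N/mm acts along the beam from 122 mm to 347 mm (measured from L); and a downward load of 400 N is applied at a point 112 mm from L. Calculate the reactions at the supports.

L_x = -30.09 N, L_y = 168.3 N, R_y = 1217 N

Resultant of the distributed load: 4.2 × 225 = 945 N at 234.5 mm from L.
ΣM about L: R_y·225 − 50·sin53°·184 − (4.2·225)·234.5 − 400·112 = 0 → R_y = 273750/225 = 1216.67 ≈ 1217 N.
ΣF_y = 0: L_y + 1216.67 − 50·sin53° − 4.2·225 − 400 = 0 → L_y = 168.3 N.
ΣF_x = 0: L_x + 50·cos53° = 0 → L_x = -30.09 N.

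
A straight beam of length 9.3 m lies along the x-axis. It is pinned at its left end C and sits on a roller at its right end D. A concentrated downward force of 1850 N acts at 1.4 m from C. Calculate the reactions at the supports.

ΣM about C: D_y·9.3 − 1850·1.4 = 0 → D_y = 2590/9.3 = 278.495 ≈ 278.5 N.
ΣF_y = 0: C_y + 278.495 − 1850 = 0 → C_y = 1572 N.
ΣF_x = 0: no horizontal applied forces, so C_x = 0.

C_x = 0, C_y = 1572 N, D_y = 278.5 N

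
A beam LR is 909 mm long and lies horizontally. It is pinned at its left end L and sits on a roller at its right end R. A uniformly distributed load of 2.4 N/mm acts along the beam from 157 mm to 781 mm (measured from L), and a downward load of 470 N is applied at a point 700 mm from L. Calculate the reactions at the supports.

Resultant of the distributed load: 2.4 × 624 = 1497.6 N at 469 mm from L.
Moments about L: R_y·909 − (2.4·624)·469 − 470·700 = 0 → R_y = 1031374.4/909 = 1134.63 ≈ 1135 N.
ΣF_y = 0: L_y + 1134.63 − 2.4·624 − 470 = 0 → L_y = 833.0 N.
ΣF_x = 0: no horizontal applied forces, so L_x = 0.

L_x = 0, L_y = 833.0 N, R_y = 1135 N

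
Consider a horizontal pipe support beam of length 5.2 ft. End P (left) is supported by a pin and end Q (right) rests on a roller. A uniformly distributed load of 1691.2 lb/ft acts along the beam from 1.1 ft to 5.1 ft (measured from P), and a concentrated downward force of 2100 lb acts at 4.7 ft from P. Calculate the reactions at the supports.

Resultant of the distributed load: 1691.2 × 4 = 6764.8 lb at 3.1 ft from P.
ΣM about P: Q_y·5.2 − (1691.2·4)·3.1 − 2100·4.7 = 0 → Q_y = 30840.88/5.2 = 5930.94 ≈ 5931 lb.
ΣF_y = 0: P_y + 5930.94 − 1691.2·4 − 2100 = 0 → P_y = 2934 lb.
ΣF_x = 0: no horizontal applied forces, so P_x = 0.

P_x = 0, P_y = 2934 lb, Q_y = 5931 lb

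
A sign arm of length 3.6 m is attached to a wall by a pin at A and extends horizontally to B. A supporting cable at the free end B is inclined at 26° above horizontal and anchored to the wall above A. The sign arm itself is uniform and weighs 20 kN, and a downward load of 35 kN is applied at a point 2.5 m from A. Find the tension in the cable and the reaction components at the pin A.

ΣM about A: T·sin26°·3.6 − 20·1.8 − 35·2.5 = 0 → T = 123.5/(3.6·0.438371) = 78.2569 ≈ 78.26 kN.
ΣF_x = 0: A_x − T·cos26° = 0 → A_x = 78.2569 × 0.898794 = 70.34 kN.
ΣF_y = 0: A_y + T·sin26° − 20 − 35 = 0 → A_y = 55 − 78.2569 × 0.438371 = 20.69 kN.

T = 78.26 kN, A_x = 70.34 kN, A_y = 20.69 kN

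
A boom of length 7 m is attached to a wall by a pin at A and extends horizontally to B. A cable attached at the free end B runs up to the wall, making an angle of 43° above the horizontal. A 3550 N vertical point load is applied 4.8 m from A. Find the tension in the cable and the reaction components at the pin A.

T = 3569 N, A_x = 2610 N, A_y = 1116 N

ΣM about A: T·sin43°·7 − 3550·4.8 = 0 → T = 17040/(7·0.681998) = 3569.34 ≈ 3569 N.
ΣF_x = 0: A_x − T·cos43° = 0 → A_x = 3569.34 × 0.731354 = 2610 N.
ΣF_y = 0: A_y + T·sin43° − 3550 = 0 → A_y = 3550 − 3569.34 × 0.681998 = 1116 N.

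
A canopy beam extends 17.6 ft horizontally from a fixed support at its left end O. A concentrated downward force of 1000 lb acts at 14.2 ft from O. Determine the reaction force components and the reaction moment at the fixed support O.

ΣF_x = 0: O_x = 0.
ΣF_y = 0: O_y − 1000 = 0 → O_y = 1000 lb.
ΣM about O: M_O − 1000·14.2 = 0 → M_O = 14200 lb·ft.

O_x = 0, O_y = 1000 lb, M_O = 14200 lb·ft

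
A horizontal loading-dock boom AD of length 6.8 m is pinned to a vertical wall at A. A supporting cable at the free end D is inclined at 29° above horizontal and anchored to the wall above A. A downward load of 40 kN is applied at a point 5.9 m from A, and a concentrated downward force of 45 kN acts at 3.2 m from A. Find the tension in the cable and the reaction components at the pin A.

ΣM about A: T·sin29°·6.8 − 40·5.9 − 45·3.2 = 0 → T = 380/(6.8·0.48481) = 115.267 ≈ 115.3 kN.
ΣF_x = 0: A_x − T·cos29° = 0 → A_x = 115.267 × 0.87462 = 100.8 kN.
ΣF_y = 0: A_y + T·sin29° − 40 − 45 = 0 → A_y = 85 − 115.267 × 0.48481 = 29.12 kN.

T = 115.3 kN, A_x = 100.8 kN, A_y = 29.12 kN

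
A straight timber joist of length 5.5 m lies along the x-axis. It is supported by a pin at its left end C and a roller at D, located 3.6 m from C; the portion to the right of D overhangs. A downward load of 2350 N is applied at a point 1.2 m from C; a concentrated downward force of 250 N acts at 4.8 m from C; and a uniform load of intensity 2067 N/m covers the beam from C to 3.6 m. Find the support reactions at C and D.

Resultant of the distributed load: 2067 × 3.6 = 7441.2 N at 1.8 m from C.
Taking moments about C: D_y·3.6 − 2350·1.2 − 250·4.8 − (2067·3.6)·1.8 = 0 → D_y = 17414.16/3.6 = 4837.27 ≈ 4837 N.
ΣF_y = 0: C_y + 4837.27 − 2350 − 250 − 2067·3.6 = 0 → C_y = 5204 N.
ΣF_x = 0: no horizontal applied forces, so C_x = 0.

C_x = 0, C_y = 5204 N, D_y = 4837 N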